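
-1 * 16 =-16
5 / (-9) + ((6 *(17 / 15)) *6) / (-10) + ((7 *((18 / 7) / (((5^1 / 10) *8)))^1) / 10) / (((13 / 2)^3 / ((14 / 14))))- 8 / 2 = -4267961 / 494325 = -8.63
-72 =-72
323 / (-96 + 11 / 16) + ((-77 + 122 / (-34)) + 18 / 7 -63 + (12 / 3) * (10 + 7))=-13865717 / 181475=-76.41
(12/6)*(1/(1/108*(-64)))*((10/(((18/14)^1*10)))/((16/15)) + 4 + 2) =-2907/128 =-22.71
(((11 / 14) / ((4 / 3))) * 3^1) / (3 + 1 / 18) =81 / 140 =0.58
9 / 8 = 1.12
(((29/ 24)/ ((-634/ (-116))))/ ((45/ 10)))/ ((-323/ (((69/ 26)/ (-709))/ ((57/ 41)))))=793063/ 1936550062044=0.00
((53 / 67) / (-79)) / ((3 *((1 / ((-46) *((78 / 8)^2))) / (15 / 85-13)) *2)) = -67365597 / 719848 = -93.58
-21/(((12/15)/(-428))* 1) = 11235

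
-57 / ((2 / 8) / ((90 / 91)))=-20520 / 91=-225.49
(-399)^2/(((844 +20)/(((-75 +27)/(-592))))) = 14.94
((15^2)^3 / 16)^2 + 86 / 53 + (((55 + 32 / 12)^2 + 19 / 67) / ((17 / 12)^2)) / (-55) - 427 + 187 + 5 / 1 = 7323291358972016367433 / 14449445120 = 506821632121.75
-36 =-36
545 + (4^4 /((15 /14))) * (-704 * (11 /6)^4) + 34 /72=-9232657549 /4860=-1899723.78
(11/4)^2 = 121/16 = 7.56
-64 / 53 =-1.21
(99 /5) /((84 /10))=33 /14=2.36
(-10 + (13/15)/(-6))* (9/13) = -7.02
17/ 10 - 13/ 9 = 23/ 90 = 0.26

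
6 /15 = 0.40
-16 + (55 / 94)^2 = -138351 / 8836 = -15.66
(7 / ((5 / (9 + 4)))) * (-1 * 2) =-182 / 5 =-36.40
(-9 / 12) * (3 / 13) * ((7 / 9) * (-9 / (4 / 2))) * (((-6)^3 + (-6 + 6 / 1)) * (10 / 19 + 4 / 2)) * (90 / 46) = -3674160 / 5681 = -646.75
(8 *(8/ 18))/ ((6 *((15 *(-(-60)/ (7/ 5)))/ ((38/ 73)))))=1064/ 2217375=0.00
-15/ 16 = -0.94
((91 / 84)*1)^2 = 169 / 144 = 1.17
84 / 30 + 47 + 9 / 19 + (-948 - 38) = -935.73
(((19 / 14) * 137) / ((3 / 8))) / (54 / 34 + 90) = 177004 / 32697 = 5.41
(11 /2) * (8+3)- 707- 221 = -1735 /2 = -867.50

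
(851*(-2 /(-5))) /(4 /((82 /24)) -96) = -34891 /9720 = -3.59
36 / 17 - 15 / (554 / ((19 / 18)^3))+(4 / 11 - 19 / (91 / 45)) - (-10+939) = -17152992321119 / 18326900592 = -935.95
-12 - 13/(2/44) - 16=-314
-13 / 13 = -1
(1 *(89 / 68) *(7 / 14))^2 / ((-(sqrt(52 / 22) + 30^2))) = -19604475 / 41199719776 + 7921 *sqrt(286) / 164798879104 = -0.00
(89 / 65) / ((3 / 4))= 356 / 195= 1.83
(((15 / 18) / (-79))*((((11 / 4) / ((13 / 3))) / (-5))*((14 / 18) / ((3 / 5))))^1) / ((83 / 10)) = 1925 / 9206028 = 0.00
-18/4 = -9/2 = -4.50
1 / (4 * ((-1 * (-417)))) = 1 / 1668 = 0.00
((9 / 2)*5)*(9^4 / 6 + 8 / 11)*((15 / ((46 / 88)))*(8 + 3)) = 178742025 / 23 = 7771392.39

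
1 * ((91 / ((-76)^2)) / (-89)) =-91 / 514064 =-0.00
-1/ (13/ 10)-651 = -8473/ 13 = -651.77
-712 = -712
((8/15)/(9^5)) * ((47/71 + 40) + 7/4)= 1606/4192479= 0.00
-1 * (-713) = 713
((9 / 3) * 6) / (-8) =-9 / 4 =-2.25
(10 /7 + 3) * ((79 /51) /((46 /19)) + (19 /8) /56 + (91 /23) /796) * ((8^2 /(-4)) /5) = -2227767911 /228758460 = -9.74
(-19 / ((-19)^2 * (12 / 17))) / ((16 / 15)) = -85 / 1216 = -0.07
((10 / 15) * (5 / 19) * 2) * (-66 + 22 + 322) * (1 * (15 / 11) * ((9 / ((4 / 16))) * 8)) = 8006400 / 209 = 38308.13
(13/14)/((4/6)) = 1.39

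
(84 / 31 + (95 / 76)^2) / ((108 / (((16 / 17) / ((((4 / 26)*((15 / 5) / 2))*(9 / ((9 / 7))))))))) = 27547 / 1195236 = 0.02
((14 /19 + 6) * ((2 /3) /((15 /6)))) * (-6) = -1024 /95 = -10.78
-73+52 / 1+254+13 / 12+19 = 3037 / 12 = 253.08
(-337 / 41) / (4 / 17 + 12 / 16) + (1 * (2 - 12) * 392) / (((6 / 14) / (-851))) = 64146336932 / 8241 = 7783804.99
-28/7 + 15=11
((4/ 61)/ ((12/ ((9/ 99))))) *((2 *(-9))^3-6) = -1946/ 671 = -2.90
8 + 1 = 9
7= 7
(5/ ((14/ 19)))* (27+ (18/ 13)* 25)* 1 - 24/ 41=417.52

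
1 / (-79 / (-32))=32 / 79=0.41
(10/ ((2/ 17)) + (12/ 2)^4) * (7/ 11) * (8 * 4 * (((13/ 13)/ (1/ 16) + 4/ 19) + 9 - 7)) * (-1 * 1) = -107033024/ 209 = -512119.73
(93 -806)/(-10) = 713/10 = 71.30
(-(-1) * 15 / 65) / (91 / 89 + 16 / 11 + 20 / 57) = 0.08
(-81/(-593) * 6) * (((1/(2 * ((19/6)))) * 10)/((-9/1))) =-1620/11267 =-0.14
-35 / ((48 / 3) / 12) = -105 / 4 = -26.25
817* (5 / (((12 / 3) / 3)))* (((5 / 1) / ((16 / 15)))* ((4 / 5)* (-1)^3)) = -183825 / 16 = -11489.06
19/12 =1.58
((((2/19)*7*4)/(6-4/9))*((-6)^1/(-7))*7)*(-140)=-42336/95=-445.64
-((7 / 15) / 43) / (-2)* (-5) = -7 / 258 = -0.03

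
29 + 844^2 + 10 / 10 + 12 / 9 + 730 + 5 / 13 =27810811 / 39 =713097.72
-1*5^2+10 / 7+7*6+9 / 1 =192 / 7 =27.43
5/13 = 0.38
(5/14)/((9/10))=25/63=0.40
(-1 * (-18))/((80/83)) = 747/40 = 18.68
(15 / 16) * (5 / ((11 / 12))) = 225 / 44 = 5.11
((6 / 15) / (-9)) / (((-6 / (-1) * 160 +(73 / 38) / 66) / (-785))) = 262504 / 7223259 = 0.04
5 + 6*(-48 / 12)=-19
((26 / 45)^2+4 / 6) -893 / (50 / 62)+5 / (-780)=-116496119 / 105300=-1106.33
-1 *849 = -849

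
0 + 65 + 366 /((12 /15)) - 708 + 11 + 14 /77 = -3835 /22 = -174.32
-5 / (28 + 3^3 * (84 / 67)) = -335 / 4144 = -0.08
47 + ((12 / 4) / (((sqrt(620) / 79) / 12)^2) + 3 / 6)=1362781 / 310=4396.07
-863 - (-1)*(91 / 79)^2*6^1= -5336297 / 6241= -855.04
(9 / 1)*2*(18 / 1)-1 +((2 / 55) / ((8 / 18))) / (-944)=33540311 / 103840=323.00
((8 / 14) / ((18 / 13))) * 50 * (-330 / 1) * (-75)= 3575000 / 7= 510714.29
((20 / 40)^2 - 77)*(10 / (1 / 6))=-4605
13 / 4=3.25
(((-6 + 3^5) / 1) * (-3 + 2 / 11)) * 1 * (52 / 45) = -127348 / 165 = -771.81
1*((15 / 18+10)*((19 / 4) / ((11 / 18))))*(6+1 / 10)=45201 / 88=513.65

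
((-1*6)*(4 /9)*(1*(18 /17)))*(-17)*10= 480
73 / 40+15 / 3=273 / 40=6.82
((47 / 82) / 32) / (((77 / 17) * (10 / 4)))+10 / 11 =459999 / 505120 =0.91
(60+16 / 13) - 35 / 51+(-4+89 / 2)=133985 / 1326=101.04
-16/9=-1.78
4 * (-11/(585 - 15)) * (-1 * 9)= 66/95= 0.69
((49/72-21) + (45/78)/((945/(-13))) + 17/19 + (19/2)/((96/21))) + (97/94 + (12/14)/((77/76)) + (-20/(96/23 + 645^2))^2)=-890846190264610712621/57560871795801941952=-15.48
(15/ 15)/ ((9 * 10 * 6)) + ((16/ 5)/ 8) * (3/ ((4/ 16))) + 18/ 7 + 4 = 42991/ 3780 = 11.37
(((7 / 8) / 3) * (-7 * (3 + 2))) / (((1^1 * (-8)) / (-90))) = -3675 / 32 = -114.84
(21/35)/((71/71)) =3/5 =0.60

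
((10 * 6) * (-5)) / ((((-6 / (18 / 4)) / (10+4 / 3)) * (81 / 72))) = 6800 / 3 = 2266.67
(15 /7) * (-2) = -30 /7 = -4.29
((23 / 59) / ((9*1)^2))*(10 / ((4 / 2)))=115 / 4779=0.02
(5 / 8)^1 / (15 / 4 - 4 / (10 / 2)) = 25 / 118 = 0.21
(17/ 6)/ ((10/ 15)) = 17/ 4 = 4.25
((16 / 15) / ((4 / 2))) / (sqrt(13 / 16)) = 32 * sqrt(13) / 195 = 0.59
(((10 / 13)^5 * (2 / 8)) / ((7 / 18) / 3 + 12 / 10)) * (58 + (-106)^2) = 76234500000 / 133294187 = 571.93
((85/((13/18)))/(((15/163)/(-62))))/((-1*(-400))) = -198.23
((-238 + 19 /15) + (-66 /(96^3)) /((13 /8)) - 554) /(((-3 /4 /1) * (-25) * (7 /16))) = -947361847 /9828000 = -96.39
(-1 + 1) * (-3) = 0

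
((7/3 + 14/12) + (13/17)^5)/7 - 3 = -48952409/19877998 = -2.46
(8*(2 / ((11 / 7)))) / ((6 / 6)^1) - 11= -9 / 11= -0.82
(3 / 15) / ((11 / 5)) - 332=-3651 / 11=-331.91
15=15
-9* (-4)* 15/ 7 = 540/ 7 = 77.14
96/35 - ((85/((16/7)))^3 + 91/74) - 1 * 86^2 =-312007837733/5304320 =-58821.46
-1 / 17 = -0.06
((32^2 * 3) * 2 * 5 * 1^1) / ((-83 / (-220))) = 6758400 / 83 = 81426.51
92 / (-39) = -92 / 39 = -2.36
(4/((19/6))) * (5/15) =8/19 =0.42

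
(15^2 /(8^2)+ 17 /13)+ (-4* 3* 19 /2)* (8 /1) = -754771 /832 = -907.18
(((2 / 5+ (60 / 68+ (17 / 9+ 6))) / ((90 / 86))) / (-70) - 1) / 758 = -1355719 / 913295250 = -0.00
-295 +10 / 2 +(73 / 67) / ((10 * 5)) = -971427 / 3350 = -289.98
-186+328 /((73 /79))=12334 /73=168.96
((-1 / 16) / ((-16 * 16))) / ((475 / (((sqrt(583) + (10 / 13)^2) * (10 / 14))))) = 5 / 23016448 + sqrt(583) / 2723840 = 0.00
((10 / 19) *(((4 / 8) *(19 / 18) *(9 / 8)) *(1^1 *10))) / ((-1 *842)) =-25 / 6736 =-0.00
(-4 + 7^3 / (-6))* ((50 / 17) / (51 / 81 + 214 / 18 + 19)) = -82575 / 14467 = -5.71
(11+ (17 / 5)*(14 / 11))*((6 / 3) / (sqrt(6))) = 281*sqrt(6) / 55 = 12.51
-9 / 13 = -0.69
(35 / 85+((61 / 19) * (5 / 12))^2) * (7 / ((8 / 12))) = 13617191 / 589152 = 23.11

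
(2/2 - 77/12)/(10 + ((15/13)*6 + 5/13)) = -169/540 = -0.31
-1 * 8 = -8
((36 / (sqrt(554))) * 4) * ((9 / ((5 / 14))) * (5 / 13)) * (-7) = -63504 * sqrt(554) / 3601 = -415.08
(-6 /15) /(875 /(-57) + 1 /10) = 228 /8693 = 0.03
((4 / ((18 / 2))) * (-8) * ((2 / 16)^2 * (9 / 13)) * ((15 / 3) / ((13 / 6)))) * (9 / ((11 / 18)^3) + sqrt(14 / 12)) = -3.60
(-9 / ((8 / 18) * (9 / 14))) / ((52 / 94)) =-2961 / 52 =-56.94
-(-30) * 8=240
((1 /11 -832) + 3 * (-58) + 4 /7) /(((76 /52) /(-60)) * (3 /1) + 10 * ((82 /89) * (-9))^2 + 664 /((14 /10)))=-159424858060 /184237619577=-0.87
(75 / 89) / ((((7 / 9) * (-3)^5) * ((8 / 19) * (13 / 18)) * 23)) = -475 / 745108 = -0.00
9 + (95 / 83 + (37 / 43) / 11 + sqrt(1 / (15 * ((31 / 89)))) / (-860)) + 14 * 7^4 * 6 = 7918313493 / 39259-sqrt(41385) / 399900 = 201694.22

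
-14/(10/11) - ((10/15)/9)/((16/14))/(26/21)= -72317/4680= -15.45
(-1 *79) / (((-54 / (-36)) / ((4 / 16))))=-79 / 6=-13.17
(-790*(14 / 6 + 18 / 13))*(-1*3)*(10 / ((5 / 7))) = 1603700 / 13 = 123361.54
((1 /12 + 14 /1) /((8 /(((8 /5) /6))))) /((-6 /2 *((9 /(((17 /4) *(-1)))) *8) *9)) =2873 /2799360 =0.00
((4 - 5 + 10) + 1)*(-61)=-610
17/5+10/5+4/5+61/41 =1576/205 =7.69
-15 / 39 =-5 / 13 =-0.38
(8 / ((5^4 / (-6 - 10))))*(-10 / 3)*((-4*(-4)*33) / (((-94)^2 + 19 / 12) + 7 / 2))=540672 / 13261625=0.04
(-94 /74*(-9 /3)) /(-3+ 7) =0.95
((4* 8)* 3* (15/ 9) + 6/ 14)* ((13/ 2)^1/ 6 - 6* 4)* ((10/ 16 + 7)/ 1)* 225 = -1412874375/ 224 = -6307474.89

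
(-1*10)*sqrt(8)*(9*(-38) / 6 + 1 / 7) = 7960*sqrt(2) / 7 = 1608.16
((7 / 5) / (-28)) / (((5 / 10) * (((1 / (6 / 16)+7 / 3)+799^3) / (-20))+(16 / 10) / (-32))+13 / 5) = 1 / 255041151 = 0.00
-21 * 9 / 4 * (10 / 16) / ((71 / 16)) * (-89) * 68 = 2859570 / 71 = 40275.63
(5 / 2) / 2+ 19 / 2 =43 / 4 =10.75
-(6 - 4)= -2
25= 25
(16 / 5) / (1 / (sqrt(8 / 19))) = 32 * sqrt(38) / 95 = 2.08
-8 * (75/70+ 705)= -39540/7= -5648.57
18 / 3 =6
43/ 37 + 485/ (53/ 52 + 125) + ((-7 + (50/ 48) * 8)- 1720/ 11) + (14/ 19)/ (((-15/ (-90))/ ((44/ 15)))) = -104174629739/ 760115235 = -137.05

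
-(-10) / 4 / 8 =5 / 16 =0.31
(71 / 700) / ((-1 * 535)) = -71 / 374500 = -0.00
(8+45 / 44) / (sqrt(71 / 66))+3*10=397*sqrt(4686) / 3124+30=38.70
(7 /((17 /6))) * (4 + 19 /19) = 210 /17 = 12.35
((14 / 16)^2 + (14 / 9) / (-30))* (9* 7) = 43169 / 960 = 44.97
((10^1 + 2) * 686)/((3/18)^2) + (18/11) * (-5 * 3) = 3259602/11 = 296327.45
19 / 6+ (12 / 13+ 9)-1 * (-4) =1333 / 78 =17.09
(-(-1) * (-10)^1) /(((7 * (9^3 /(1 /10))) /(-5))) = 5 /5103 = 0.00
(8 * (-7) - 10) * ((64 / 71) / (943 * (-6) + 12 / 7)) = 4928 / 468529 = 0.01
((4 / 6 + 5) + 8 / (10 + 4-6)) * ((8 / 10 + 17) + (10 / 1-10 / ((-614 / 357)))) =206392 / 921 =224.10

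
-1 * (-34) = 34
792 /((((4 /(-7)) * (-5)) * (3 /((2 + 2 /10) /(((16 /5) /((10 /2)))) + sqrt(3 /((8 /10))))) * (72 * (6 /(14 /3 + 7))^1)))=539 * sqrt(15) /432 + 29645 /3456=13.41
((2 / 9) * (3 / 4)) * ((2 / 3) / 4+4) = 25 / 36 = 0.69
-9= -9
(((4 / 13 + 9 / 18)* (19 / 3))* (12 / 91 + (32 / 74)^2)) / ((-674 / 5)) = -943445 / 77968657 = -0.01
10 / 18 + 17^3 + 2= 44240 / 9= 4915.56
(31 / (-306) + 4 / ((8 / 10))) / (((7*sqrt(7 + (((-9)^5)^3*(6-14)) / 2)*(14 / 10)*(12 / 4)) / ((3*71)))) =532145*sqrt(823564528378603) / 12348526538508773382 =0.00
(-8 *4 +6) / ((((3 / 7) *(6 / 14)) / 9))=-1274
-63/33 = -21/11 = -1.91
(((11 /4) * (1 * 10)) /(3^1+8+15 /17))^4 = 764269350625 /26639462656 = 28.69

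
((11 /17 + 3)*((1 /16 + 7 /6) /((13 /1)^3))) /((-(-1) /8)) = 1829 /112047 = 0.02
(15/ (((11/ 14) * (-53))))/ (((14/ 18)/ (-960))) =259200/ 583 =444.60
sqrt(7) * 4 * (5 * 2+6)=64 * sqrt(7)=169.33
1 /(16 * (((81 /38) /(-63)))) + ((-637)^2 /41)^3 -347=4810265971871667091 /4962312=969359841112.70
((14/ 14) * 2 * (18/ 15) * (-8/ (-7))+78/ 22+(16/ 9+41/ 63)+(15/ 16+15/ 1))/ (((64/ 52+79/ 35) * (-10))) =-1974323/ 2793120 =-0.71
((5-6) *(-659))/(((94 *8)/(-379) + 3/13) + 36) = 3246893/168733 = 19.24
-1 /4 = -0.25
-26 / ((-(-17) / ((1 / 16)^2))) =-13 / 2176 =-0.01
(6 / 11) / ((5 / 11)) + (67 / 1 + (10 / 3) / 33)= 68.30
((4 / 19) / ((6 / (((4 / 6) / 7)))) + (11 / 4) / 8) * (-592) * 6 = -491915 / 399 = -1232.87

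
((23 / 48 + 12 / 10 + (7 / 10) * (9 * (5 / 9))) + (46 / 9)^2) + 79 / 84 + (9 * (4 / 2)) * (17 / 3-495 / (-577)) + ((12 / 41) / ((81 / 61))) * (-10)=158259012619 / 1073081520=147.48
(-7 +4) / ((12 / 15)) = -15 / 4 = -3.75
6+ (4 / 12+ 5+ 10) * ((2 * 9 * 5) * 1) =1386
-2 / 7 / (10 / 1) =-1 / 35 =-0.03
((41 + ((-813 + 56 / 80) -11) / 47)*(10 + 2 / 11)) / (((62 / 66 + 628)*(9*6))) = 14716 / 2090325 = 0.01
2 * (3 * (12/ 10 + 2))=96/ 5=19.20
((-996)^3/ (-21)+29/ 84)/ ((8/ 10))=58812377.57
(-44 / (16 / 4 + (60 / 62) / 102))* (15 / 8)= -86955 / 4226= -20.58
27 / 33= 9 / 11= 0.82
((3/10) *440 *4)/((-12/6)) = -264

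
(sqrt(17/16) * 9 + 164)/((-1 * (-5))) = 9 * sqrt(17)/20 + 164/5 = 34.66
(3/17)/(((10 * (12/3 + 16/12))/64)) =18/85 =0.21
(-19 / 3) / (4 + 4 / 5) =-95 / 72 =-1.32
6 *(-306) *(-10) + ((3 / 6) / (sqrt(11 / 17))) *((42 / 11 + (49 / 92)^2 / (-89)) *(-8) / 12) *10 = 18360-158060105 *sqrt(187) / 136723224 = 18344.19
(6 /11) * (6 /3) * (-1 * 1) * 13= -156 /11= -14.18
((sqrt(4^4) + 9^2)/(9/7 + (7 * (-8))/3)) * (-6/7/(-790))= -873/144175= -0.01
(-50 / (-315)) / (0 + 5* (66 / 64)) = 64 / 2079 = 0.03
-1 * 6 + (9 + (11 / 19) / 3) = 182 / 57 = 3.19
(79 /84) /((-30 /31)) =-0.97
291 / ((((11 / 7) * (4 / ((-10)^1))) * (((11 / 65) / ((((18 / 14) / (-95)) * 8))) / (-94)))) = -64008360 / 2299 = -27841.83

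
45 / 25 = 9 / 5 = 1.80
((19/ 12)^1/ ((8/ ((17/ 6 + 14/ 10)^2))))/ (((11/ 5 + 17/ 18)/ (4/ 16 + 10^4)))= 12258346451/ 1086720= 11280.13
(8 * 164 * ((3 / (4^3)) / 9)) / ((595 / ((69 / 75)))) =943 / 89250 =0.01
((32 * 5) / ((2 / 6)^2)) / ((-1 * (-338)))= 720 / 169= 4.26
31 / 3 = 10.33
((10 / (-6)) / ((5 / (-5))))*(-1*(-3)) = 5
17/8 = 2.12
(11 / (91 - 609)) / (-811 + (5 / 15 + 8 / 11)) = 363 / 13845104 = 0.00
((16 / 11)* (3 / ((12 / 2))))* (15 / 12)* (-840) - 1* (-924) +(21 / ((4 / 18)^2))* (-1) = -11655 / 44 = -264.89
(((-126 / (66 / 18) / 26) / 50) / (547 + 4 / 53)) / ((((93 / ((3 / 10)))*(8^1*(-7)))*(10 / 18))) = 0.00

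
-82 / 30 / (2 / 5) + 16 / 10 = -157 / 30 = -5.23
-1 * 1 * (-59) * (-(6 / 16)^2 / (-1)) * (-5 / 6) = -6.91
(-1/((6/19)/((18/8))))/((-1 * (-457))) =-57/3656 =-0.02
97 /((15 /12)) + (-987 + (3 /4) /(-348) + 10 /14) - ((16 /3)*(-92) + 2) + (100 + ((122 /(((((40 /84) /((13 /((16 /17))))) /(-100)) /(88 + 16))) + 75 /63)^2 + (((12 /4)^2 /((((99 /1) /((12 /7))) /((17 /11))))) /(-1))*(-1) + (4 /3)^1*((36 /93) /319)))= 5198081947938831036354277 /3837723120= 1354470290170081.64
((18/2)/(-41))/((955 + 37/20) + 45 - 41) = -180/787897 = -0.00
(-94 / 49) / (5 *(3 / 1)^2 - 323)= 0.01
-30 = -30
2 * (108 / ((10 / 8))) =864 / 5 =172.80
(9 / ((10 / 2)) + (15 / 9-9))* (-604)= 50132 / 15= 3342.13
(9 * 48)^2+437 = 187061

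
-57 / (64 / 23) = -20.48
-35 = -35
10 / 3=3.33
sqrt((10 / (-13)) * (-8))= 4 * sqrt(65) / 13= 2.48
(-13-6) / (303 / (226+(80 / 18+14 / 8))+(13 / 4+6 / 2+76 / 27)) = -17152668 / 9361525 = -1.83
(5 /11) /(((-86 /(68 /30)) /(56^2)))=-53312 /1419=-37.57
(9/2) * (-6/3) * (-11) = 99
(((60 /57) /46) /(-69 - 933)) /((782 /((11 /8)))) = -55 /1369669872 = -0.00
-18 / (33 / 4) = -24 / 11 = -2.18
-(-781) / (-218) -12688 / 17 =-2779261 / 3706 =-749.94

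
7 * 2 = 14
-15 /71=-0.21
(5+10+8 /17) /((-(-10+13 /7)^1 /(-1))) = -1841 /969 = -1.90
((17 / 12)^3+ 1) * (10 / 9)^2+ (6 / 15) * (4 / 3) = 923437 / 174960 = 5.28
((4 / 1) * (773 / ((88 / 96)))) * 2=74208 / 11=6746.18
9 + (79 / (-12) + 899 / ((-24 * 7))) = -493 / 168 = -2.93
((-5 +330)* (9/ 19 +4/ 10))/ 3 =5395/ 57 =94.65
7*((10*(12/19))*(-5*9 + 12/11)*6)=-2434320/209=-11647.46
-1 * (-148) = 148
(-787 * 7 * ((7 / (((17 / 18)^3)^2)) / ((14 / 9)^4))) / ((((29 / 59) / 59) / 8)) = -305670711853003104 / 34299485549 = -8911816.23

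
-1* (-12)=12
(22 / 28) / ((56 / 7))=11 / 112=0.10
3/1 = 3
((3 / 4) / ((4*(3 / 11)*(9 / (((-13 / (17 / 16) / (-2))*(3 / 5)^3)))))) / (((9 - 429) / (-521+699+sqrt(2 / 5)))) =-12727 / 297500 - 143*sqrt(10) / 2975000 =-0.04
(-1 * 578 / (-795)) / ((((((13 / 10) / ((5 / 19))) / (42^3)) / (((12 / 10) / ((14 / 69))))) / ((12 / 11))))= 70351.36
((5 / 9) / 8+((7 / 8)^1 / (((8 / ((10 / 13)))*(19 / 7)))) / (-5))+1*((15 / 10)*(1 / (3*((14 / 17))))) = 0.67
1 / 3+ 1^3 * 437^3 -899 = 250357663 / 3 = 83452554.33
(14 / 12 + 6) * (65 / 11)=2795 / 66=42.35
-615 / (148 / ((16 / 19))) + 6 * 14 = 56592 / 703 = 80.50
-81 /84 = -27 /28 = -0.96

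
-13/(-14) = 13/14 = 0.93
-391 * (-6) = 2346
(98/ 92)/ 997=49/ 45862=0.00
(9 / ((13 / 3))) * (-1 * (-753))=20331 / 13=1563.92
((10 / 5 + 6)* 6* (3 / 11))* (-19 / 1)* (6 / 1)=-16416 / 11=-1492.36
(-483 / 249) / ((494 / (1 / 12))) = -161 / 492024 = -0.00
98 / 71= 1.38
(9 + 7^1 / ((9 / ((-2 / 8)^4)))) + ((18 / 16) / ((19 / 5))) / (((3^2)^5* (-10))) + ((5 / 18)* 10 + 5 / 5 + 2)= 471695789 / 31912704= 14.78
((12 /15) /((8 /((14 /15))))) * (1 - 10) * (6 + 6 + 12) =-504 /25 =-20.16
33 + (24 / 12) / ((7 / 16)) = 263 / 7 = 37.57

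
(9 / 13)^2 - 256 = -43183 / 169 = -255.52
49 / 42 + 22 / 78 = 113 / 78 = 1.45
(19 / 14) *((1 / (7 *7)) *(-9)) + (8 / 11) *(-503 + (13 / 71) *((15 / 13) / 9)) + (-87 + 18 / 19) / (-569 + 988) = -366.26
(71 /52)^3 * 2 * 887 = 317467057 /70304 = 4515.63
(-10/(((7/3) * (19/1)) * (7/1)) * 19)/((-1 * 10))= 3/49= 0.06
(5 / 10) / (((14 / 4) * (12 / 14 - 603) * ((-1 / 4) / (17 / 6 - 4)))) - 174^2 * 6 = -2297040134 / 12645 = -181656.00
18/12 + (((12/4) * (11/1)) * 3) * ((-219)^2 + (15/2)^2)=19014837/4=4753709.25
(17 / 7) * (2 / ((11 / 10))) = 340 / 77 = 4.42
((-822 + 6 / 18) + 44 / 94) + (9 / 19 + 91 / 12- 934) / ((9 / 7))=-148656511 / 96444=-1541.38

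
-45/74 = -0.61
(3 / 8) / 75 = 1 / 200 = 0.00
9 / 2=4.50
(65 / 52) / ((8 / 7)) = 35 / 32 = 1.09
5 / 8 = 0.62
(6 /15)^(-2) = 25 /4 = 6.25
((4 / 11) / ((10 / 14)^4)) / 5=9604 / 34375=0.28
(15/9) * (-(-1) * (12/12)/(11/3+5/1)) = 5/26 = 0.19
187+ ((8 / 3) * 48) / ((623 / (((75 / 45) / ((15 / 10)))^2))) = 9449381 / 50463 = 187.25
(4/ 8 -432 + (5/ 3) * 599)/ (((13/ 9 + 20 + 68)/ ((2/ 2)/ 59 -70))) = -42128187/ 94990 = -443.50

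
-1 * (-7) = 7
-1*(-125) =125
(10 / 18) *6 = 10 / 3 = 3.33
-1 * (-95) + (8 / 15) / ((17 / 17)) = 1433 / 15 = 95.53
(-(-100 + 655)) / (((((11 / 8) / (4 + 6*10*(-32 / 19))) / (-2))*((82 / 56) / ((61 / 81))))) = -9322673920 / 231363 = -40294.58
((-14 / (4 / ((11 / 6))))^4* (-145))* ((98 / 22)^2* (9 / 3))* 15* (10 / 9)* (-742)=938105346129875 / 5184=180961679423.20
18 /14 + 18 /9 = 23 /7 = 3.29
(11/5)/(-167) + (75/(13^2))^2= 4382704/23848435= 0.18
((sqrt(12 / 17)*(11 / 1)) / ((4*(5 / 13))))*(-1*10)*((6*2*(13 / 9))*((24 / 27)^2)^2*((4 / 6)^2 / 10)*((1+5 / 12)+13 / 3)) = -350265344*sqrt(51) / 15057495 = -166.12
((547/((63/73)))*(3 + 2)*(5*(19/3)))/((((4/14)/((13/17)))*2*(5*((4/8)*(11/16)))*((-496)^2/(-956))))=-11786233615/38816712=-303.64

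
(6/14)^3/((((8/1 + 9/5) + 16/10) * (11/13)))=0.01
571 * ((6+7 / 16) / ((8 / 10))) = 294065 / 64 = 4594.77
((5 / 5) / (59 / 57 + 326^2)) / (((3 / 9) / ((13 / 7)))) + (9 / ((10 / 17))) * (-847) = -5495246332137 / 424045370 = -12959.10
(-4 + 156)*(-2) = -304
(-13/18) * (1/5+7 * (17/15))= -793/135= -5.87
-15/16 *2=-15/8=-1.88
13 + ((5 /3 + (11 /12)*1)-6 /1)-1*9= 0.58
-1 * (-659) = 659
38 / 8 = 4.75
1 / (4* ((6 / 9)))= 3 / 8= 0.38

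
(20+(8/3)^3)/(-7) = -1052/189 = -5.57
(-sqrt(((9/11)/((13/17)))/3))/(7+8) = -sqrt(7293)/2145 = -0.04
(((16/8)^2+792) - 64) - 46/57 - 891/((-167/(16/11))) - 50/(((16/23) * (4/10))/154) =-2050995841/76152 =-26932.92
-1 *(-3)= 3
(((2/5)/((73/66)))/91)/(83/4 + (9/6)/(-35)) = 528/2751151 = 0.00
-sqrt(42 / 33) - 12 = -12 - sqrt(154) / 11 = -13.13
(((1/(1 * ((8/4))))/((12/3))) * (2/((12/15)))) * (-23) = -115/16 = -7.19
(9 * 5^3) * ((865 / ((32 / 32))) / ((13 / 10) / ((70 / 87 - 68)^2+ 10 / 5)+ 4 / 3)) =729686.25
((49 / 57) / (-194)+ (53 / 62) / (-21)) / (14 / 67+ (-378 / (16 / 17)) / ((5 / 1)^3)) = 1209484000 / 80494512301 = 0.02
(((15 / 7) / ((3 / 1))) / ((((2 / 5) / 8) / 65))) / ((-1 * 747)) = -6500 / 5229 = -1.24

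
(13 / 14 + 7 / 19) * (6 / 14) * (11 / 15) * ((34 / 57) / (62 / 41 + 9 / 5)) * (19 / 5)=176341 / 632149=0.28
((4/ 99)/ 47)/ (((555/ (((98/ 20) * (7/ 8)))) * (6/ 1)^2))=0.00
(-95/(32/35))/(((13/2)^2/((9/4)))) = -29925/5408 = -5.53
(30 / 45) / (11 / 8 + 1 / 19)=304 / 651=0.47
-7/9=-0.78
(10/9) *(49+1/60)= 54.46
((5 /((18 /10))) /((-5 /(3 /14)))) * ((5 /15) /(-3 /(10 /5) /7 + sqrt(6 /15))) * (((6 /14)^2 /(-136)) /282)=25 /217366352 + 5 * sqrt(10) /46578504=0.00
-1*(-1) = 1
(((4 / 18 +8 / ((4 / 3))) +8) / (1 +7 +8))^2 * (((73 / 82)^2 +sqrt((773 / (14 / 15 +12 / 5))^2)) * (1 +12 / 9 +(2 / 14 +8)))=1926.11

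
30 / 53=0.57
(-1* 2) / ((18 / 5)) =-5 / 9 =-0.56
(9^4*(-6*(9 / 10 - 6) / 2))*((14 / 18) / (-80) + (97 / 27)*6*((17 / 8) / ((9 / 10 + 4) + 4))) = 36715415049 / 71200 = 515665.94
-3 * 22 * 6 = -396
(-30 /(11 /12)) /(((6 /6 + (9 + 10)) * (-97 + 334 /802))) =1203 /71005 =0.02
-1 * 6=-6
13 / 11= 1.18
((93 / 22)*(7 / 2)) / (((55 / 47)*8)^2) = 1438059 / 8518400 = 0.17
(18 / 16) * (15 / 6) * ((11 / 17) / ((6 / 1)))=165 / 544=0.30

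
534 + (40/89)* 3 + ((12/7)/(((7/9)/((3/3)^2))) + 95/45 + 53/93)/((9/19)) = 5975247938/10950471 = 545.66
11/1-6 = 5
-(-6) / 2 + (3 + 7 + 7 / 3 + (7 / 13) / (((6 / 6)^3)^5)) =619 / 39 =15.87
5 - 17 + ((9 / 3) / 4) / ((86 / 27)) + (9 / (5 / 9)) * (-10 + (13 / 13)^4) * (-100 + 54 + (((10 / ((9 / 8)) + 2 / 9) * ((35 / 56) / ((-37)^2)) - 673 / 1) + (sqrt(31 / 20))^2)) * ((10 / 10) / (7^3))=1184031624639 / 4038276200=293.20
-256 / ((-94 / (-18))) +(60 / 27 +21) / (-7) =-154975 / 2961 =-52.34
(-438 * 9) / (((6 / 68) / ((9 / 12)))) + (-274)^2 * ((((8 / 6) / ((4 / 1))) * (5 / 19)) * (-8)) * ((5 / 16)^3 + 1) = -213528939 / 2432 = -87799.73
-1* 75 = -75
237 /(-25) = -237 /25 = -9.48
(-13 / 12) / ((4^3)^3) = -13 / 3145728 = -0.00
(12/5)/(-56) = -3/70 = -0.04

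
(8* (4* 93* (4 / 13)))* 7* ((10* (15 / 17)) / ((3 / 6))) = 24998400 / 221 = 113114.93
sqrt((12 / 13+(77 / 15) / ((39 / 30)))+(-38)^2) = sqrt(2203734) / 39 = 38.06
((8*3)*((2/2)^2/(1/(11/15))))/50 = 44/125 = 0.35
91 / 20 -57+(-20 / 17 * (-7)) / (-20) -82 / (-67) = -51.64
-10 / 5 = -2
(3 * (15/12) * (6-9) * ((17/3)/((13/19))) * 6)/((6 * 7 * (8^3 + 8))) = -969/37856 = -0.03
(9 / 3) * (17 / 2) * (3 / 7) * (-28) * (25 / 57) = -2550 / 19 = -134.21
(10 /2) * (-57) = -285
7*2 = 14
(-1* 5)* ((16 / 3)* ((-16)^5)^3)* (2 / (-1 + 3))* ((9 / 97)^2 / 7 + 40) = 242999051916696291985326080 / 197589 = 1229820748709170510429.86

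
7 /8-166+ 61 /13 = -16685 /104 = -160.43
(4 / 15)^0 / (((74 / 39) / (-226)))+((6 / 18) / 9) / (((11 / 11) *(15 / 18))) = -198241 / 1665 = -119.06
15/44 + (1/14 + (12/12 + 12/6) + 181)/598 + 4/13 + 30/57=1297201/874874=1.48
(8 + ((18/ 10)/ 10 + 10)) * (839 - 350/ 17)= 12646917/ 850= 14878.73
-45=-45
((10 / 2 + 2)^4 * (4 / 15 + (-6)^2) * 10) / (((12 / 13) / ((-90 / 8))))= -10612420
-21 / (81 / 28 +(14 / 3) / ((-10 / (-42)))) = -2940 / 3149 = -0.93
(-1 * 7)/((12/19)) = -133/12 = -11.08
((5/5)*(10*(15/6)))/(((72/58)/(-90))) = -1812.50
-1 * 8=-8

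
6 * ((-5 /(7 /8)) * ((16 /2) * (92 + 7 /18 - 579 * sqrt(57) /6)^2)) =-27959072320 /189 + 102706880 * sqrt(57) /21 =-111006840.56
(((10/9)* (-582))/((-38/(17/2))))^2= 67980025/3249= 20923.37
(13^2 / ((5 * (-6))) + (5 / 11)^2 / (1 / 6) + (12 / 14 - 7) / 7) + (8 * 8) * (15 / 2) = 84440009 / 177870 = 474.73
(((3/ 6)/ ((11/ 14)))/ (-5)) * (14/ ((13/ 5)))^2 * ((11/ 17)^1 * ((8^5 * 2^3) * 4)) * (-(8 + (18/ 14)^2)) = 69436702720/ 2873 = 24168709.61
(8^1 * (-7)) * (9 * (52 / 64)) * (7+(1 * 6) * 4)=-25389 / 2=-12694.50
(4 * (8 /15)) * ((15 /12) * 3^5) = 648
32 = 32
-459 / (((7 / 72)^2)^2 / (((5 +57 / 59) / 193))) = -4341955166208 / 27340187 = -158812.20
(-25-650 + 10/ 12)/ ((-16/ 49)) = 198205/ 96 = 2064.64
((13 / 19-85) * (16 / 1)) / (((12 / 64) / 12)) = -1640448 / 19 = -86339.37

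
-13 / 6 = -2.17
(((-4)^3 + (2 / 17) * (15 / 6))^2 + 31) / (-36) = -295462 / 2601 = -113.60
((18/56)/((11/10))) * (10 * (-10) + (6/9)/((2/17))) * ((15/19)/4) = -63675/11704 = -5.44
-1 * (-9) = 9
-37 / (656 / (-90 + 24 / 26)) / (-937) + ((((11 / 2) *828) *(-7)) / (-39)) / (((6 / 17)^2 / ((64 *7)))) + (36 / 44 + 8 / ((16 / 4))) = 387588566771641 / 131847144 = 2939681.17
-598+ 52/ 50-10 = -15174/ 25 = -606.96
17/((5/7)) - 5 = 94/5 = 18.80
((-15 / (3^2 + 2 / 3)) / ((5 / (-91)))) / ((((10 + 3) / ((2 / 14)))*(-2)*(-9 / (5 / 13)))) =5 / 754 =0.01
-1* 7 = -7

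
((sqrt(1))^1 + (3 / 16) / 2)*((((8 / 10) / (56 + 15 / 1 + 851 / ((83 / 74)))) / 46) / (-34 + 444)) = 581 / 10390652960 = 0.00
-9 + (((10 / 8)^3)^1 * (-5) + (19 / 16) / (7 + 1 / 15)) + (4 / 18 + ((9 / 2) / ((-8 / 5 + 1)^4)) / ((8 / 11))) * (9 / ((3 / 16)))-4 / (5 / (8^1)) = 115870843 / 50880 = 2277.34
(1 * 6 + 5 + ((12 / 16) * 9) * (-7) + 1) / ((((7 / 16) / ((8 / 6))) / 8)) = -6016 / 7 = -859.43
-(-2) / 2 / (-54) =-1 / 54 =-0.02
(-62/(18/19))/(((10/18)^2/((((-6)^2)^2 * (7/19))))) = -2531088/25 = -101243.52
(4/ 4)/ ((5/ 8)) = 8/ 5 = 1.60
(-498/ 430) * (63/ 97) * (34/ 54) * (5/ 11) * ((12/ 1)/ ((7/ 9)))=-152388/ 45881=-3.32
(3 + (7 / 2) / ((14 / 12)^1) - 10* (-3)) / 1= 36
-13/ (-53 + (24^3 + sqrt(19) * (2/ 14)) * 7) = -1257295/ 9353791206 + 13 * sqrt(19)/ 9353791206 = -0.00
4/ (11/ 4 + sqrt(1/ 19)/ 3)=30096/ 20675 - 192 *sqrt(19)/ 20675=1.42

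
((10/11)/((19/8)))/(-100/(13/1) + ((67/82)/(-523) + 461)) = 44601440/52819802343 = 0.00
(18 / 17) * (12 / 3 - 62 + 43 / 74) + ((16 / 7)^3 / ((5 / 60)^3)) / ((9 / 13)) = 6417537801 / 215747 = 29745.66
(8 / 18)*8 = 32 / 9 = 3.56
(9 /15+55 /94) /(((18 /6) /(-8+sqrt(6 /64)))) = -2228 /705+557* sqrt(6) /11280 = -3.04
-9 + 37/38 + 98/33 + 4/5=-26689/6270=-4.26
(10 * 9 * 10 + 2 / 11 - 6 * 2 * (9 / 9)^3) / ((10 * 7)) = 977 / 77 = 12.69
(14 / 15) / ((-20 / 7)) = -49 / 150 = -0.33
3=3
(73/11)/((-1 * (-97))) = 0.07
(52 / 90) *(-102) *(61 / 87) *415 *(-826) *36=509920219.59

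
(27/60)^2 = 81/400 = 0.20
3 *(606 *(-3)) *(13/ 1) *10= -709020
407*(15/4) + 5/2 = 6115/4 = 1528.75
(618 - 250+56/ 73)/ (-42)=-8.78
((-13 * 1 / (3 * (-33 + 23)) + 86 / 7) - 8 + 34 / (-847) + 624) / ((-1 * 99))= -15974731 / 2515590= -6.35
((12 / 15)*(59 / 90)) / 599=118 / 134775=0.00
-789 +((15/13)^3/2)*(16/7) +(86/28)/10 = -786.94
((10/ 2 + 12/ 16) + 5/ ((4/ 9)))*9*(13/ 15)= 663/ 5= 132.60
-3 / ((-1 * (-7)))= -3 / 7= -0.43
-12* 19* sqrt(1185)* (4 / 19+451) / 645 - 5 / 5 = -34292* sqrt(1185) / 215 - 1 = -5491.52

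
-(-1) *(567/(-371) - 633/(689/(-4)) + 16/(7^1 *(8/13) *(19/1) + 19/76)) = 6887099/2941341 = 2.34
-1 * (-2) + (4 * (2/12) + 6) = 8.67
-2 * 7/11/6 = -7/33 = -0.21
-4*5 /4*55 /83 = -275 /83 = -3.31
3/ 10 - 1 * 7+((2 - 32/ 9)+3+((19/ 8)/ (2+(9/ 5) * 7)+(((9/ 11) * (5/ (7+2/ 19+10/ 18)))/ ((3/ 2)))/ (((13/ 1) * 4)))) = -2503873043/ 492303240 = -5.09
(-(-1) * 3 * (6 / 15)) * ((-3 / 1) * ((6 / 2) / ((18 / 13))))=-39 / 5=-7.80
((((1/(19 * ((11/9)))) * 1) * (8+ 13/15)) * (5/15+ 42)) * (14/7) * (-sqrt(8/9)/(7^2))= -508 * sqrt(2)/1155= -0.62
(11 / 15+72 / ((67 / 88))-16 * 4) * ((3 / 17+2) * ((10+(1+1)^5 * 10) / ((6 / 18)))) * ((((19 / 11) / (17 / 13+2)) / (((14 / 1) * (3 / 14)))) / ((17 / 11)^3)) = 765286462226 / 240624001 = 3180.42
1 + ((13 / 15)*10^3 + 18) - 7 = 2636 / 3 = 878.67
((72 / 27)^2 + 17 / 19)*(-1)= -1369 / 171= -8.01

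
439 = 439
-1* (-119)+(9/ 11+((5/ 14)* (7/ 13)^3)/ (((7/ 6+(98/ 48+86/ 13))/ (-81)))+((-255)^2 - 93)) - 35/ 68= 5040826049131/ 77490556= 65050.84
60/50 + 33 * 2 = 336/5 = 67.20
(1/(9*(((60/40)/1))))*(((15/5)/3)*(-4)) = -8/27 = -0.30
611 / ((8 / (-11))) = -6721 / 8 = -840.12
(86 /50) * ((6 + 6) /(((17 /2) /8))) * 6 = 49536 /425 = 116.56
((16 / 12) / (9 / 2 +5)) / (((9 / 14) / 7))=784 / 513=1.53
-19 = -19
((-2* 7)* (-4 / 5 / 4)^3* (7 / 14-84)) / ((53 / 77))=-90013 / 6625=-13.59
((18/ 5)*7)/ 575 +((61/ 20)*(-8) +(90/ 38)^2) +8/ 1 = -10.75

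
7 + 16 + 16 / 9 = 223 / 9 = 24.78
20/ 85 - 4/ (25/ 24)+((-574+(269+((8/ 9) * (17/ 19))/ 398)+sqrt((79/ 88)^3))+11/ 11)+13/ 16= -305.94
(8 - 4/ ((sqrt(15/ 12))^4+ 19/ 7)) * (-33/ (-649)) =10152/ 28261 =0.36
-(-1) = 1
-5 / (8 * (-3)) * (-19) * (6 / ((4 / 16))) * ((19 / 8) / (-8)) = 1805 / 64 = 28.20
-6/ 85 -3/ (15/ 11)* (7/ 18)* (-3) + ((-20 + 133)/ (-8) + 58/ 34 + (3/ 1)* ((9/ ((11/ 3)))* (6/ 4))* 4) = 768767/ 22440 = 34.26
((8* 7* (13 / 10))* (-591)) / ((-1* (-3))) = -71708 / 5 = -14341.60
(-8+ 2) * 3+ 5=-13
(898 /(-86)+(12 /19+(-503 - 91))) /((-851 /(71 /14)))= 35025223 /9733738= 3.60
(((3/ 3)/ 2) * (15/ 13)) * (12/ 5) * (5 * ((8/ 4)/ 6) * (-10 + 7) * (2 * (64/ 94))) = -5760/ 611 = -9.43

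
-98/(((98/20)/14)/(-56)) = 15680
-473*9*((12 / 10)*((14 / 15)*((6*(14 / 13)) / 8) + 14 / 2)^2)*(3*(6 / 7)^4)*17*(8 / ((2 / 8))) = -280056108220416 / 1035125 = -270552936.33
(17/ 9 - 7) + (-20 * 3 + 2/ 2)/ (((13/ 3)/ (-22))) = 34448/ 117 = 294.43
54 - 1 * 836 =-782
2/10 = 1/5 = 0.20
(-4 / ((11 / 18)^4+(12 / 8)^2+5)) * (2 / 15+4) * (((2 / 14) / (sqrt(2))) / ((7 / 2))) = -8678016 * sqrt(2) / 190050665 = -0.06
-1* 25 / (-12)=2.08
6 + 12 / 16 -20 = -53 / 4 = -13.25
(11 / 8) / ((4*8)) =11 / 256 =0.04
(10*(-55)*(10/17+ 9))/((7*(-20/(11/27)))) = 98615/6426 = 15.35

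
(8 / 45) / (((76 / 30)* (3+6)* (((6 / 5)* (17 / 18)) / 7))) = 140 / 2907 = 0.05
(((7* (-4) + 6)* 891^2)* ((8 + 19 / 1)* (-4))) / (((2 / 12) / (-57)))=-645101349552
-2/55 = -0.04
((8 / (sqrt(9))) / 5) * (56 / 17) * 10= 896 / 51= 17.57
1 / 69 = 0.01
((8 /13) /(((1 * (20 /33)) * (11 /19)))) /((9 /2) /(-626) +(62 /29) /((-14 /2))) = -28973784 /5164315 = -5.61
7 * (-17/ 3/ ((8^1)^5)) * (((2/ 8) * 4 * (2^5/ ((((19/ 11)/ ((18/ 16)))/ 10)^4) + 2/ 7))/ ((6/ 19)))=-7144468271687/ 32364822528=-220.75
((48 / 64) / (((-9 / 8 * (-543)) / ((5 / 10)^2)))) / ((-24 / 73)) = -73 / 78192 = -0.00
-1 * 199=-199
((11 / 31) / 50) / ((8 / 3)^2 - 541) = -99 / 7447750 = -0.00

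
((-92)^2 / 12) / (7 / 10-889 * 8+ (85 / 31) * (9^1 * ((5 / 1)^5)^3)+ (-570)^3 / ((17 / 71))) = 11151320 / 11894204699249097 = 0.00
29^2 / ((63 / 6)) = 1682 / 21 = 80.10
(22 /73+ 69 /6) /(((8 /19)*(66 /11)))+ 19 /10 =230261 /35040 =6.57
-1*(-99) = 99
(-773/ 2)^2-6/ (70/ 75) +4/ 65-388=148987.88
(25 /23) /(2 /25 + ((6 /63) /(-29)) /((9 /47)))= 3425625 /198076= 17.29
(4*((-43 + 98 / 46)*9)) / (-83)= 17.73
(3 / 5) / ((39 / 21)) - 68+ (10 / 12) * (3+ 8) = -22819 / 390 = -58.51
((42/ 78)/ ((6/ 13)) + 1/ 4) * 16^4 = 278528/ 3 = 92842.67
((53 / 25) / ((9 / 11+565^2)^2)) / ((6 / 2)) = 6413 / 924788991169200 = 0.00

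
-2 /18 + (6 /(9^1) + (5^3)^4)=2197265630 /9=244140625.56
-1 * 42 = -42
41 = 41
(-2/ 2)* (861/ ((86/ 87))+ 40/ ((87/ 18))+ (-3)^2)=-2215389/ 2494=-888.29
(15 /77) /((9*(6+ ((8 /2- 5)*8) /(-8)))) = 5 /1617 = 0.00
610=610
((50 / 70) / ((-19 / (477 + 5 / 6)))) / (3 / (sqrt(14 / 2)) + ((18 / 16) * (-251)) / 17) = 132570080 * sqrt(7) / 4728828699 + 244669780 / 225182319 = 1.16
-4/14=-2/7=-0.29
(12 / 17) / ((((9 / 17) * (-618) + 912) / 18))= 0.02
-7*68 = -476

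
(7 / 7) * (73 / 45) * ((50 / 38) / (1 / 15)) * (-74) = -135050 / 57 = -2369.30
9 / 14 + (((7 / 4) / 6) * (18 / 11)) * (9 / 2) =2.79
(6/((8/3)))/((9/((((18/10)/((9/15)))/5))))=3/20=0.15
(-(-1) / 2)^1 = 1 / 2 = 0.50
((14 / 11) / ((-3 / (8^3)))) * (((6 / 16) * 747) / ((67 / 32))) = -21417984 / 737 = -29061.04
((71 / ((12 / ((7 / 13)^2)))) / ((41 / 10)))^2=302586025 / 1728397476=0.18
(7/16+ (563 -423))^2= 5049009/256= 19722.69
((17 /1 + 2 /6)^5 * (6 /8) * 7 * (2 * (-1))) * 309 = -137063553536 /27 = -5076427908.74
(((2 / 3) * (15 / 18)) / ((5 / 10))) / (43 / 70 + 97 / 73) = 51100 / 89361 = 0.57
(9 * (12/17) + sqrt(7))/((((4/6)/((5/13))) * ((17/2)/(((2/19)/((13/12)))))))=360 * sqrt(7)/54587 + 38880/927979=0.06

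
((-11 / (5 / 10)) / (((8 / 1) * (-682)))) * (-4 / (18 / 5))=-5 / 1116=-0.00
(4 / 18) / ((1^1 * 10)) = 1 / 45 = 0.02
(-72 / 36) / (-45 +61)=-1 / 8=-0.12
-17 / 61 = -0.28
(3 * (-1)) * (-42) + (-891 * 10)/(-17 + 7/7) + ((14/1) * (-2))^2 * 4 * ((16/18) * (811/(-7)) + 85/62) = -709722415/2232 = -317975.99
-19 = -19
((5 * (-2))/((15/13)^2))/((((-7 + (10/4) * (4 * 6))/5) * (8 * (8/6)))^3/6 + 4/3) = -38025/1219607134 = -0.00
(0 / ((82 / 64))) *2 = 0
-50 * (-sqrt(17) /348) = 25 * sqrt(17) /174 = 0.59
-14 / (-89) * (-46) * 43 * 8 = -221536 / 89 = -2489.17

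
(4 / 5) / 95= 0.01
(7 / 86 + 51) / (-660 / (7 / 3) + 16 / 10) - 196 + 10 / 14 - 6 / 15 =-252331967 / 1288280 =-195.87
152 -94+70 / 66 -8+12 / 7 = 12191 / 231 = 52.77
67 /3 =22.33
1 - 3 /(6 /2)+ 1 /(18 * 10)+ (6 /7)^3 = 0.64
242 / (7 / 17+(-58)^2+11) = 2057 / 28691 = 0.07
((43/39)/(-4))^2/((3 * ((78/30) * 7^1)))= 9245/6643728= 0.00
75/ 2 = 37.50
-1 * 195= -195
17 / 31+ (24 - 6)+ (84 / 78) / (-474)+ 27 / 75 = 45143549 / 2387775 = 18.91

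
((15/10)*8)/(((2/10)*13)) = 60/13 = 4.62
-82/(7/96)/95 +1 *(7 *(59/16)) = 148693/10640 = 13.97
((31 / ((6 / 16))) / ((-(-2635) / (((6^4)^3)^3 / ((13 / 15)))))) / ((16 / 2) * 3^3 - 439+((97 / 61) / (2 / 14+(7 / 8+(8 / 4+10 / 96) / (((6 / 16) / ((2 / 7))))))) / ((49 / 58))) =-46544213222481287311380582305366016 / 27709393049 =-1679726912104305879896741.00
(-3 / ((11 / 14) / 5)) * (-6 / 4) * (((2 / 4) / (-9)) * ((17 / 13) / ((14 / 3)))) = -255 / 572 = -0.45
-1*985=-985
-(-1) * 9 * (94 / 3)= 282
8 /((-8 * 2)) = -0.50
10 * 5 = 50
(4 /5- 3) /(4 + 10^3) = -11 /5020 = -0.00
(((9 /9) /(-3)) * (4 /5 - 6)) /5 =26 /75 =0.35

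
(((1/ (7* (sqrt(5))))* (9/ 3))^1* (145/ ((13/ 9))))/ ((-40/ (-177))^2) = 24530607* sqrt(5)/ 145600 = 376.73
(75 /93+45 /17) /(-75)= -364 /7905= -0.05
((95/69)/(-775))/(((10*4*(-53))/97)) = 1843/22673400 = 0.00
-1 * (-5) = 5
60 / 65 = 12 / 13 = 0.92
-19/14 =-1.36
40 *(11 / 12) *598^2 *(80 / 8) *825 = 108175210000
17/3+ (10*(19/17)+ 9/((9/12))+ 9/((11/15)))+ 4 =25310/561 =45.12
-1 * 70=-70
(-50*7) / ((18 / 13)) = -252.78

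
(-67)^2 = 4489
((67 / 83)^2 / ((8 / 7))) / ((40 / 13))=408499 / 2204480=0.19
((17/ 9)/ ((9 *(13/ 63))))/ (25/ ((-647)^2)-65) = -7116353/ 454788360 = -0.02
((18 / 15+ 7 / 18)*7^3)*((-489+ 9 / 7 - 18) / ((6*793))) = -57.93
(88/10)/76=11/95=0.12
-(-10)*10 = 100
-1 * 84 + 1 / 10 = -839 / 10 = -83.90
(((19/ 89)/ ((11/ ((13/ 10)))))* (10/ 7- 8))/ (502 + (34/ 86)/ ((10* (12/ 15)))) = -150328/ 455210525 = -0.00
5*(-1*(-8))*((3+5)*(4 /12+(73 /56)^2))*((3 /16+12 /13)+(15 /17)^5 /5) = 881562864095 /1113167888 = 791.94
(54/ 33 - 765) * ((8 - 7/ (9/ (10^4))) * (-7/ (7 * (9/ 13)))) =-282718904/ 33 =-8567239.52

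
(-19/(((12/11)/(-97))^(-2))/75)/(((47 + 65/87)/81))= -3213432/59116041325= -0.00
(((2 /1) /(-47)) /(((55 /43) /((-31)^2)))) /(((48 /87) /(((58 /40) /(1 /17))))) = -590794931 /413600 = -1428.42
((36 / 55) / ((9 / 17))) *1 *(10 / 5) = 136 / 55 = 2.47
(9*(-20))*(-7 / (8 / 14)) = 2205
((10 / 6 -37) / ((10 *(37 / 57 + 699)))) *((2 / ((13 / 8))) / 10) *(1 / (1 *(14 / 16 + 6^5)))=-8056 / 100796076875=-0.00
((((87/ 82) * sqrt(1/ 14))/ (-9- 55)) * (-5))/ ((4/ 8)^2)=435 * sqrt(14)/ 18368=0.09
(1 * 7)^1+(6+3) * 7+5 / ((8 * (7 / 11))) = 3975 / 56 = 70.98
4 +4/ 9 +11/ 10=5.54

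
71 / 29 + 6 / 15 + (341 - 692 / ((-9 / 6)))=350254 / 435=805.18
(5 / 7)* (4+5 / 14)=305 / 98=3.11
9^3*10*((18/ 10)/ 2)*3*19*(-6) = -2243862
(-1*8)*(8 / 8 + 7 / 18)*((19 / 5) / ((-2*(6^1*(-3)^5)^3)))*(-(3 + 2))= 475 / 13947137604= 0.00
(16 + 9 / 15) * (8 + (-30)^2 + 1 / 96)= 7235027 / 480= 15072.97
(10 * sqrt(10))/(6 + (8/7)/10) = 175 * sqrt(10)/107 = 5.17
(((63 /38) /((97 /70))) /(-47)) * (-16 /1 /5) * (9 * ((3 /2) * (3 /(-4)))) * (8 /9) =-0.73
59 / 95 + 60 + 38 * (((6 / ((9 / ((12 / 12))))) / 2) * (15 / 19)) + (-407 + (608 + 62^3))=22666964 / 95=238599.62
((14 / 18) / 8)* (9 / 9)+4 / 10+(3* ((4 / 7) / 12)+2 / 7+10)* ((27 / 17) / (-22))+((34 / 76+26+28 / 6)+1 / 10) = 55437565 / 1790712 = 30.96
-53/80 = -0.66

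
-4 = -4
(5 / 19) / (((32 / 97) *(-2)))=-485 / 1216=-0.40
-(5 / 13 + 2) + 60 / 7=563 / 91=6.19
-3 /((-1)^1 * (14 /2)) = 3 /7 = 0.43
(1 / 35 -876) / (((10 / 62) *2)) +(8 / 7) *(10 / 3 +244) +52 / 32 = -10211123 / 4200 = -2431.22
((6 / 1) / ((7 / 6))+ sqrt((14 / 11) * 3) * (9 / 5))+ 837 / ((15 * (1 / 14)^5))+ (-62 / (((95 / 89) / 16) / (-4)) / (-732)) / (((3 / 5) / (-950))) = 9 * sqrt(462) / 55+ 576807882148 / 19215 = 30018628.66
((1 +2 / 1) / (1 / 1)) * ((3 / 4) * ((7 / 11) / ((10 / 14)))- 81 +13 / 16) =-238.56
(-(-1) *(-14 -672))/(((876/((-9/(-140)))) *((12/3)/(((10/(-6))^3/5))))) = 245/21024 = 0.01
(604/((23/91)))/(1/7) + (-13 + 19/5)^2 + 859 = 10161293/575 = 17671.81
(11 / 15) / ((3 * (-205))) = -11 / 9225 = -0.00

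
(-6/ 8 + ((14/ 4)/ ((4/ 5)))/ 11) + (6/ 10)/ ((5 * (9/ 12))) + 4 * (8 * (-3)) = -211623/ 2200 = -96.19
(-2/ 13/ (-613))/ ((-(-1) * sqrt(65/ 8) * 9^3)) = 4 * sqrt(130)/ 377611065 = 0.00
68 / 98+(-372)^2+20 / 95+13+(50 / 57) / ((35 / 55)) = 386549197 / 2793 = 138399.28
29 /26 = 1.12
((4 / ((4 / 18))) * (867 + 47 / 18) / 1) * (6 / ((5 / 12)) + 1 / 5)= 1142669 / 5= 228533.80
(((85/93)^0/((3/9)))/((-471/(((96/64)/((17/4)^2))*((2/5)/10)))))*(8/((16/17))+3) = -276/1134325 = -0.00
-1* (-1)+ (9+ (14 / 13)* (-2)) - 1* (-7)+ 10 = 323 / 13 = 24.85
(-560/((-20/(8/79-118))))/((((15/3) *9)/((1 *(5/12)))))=-65198/2133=-30.57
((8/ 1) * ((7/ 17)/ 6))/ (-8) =-7/ 102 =-0.07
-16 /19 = -0.84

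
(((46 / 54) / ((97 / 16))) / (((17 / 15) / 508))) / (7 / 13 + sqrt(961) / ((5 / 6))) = 60756800 / 36404973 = 1.67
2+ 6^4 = 1298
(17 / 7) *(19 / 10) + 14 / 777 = 35993 / 7770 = 4.63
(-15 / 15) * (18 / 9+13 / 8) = -29 / 8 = -3.62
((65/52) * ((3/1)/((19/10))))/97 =75/3686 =0.02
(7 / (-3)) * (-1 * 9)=21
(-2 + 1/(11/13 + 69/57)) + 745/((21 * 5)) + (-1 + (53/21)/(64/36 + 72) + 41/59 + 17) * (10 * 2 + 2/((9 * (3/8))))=164596197905/470170764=350.08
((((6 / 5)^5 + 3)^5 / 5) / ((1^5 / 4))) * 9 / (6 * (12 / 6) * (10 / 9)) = 40069230188233557890277 / 14901161193847656250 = 2689.00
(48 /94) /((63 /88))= 704 /987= 0.71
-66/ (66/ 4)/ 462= -2/ 231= -0.01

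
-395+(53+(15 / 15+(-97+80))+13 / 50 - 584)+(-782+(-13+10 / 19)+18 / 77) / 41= -2882518171 / 2999150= -961.11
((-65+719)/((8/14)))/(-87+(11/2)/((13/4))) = -13.42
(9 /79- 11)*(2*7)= -12040 /79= -152.41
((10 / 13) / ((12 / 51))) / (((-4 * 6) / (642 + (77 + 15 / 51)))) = -5095 / 52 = -97.98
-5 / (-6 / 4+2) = -10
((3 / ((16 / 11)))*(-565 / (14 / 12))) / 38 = -55935 / 2128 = -26.29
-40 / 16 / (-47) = 5 / 94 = 0.05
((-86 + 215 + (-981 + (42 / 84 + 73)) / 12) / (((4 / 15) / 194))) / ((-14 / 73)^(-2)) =30442965 / 21316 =1428.17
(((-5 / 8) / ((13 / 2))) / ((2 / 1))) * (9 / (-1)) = 45 / 104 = 0.43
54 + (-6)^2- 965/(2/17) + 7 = -16211/2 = -8105.50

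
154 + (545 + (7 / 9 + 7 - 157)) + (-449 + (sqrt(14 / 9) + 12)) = sqrt(14) / 3 + 1015 / 9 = 114.02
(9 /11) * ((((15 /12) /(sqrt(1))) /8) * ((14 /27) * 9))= 105 /176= 0.60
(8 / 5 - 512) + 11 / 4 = -10153 / 20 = -507.65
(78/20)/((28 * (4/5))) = 39/224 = 0.17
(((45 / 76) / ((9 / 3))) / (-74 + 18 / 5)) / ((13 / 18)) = -675 / 173888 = -0.00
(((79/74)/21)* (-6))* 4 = -316/259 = -1.22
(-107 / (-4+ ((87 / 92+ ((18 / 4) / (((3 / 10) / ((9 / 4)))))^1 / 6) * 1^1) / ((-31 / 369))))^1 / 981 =19688 / 14839587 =0.00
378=378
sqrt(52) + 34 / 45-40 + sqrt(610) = -1766 / 45 + 2 * sqrt(13) + sqrt(610) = -7.34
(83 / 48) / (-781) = -83 / 37488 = -0.00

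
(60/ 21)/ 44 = 5/ 77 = 0.06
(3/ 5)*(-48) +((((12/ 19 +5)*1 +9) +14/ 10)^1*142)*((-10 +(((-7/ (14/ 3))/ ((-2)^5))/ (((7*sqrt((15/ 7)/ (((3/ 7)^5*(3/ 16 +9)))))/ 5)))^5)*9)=-204912.38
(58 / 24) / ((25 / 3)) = 29 / 100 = 0.29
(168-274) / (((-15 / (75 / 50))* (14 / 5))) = 53 / 14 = 3.79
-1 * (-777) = 777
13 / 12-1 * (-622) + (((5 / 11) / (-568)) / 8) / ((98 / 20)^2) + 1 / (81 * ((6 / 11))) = 4542880966741 / 7290703728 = 623.11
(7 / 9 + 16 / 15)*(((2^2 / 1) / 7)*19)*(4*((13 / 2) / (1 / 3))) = 164008 / 105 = 1561.98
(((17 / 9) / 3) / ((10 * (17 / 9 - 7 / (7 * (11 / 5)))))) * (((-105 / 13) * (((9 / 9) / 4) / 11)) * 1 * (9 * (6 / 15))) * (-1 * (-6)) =-3213 / 18460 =-0.17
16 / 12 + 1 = 7 / 3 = 2.33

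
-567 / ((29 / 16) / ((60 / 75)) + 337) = -36288 / 21713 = -1.67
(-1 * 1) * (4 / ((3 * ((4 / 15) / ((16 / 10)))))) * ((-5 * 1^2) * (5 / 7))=200 / 7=28.57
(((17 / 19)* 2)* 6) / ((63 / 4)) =272 / 399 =0.68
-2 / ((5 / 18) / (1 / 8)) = -9 / 10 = -0.90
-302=-302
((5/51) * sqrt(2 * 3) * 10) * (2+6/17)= 2000 * sqrt(6)/867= 5.65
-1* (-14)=14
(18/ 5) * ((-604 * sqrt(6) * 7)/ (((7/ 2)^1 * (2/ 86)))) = -934992 * sqrt(6)/ 5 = -458050.66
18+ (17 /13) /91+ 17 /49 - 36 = -146066 /8281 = -17.64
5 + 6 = 11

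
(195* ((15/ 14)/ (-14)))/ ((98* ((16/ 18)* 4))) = -26325/ 614656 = -0.04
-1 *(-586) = 586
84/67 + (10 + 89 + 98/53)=362567/3551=102.10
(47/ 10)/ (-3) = -47/ 30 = -1.57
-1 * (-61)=61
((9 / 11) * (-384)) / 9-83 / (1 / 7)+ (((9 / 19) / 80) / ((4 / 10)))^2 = -2504472709 / 4066304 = -615.91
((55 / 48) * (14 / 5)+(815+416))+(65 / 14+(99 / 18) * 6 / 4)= 209513 / 168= 1247.10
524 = 524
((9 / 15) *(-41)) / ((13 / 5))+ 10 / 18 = -1042 / 117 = -8.91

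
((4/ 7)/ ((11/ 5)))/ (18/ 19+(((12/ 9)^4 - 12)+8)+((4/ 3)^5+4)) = 46170/ 1479247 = 0.03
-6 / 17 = -0.35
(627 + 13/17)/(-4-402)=-184/119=-1.55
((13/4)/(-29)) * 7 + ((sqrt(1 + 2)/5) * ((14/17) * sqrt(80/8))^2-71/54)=-6575/3132 + 392 * sqrt(3)/289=0.25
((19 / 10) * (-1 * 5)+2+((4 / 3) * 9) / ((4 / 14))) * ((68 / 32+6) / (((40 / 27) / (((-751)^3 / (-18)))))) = 1139812744941 / 256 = 4452393534.93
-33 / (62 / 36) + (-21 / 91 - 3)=-9024 / 403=-22.39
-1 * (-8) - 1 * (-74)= 82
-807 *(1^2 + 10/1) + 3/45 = -8876.93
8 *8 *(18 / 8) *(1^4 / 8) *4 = 72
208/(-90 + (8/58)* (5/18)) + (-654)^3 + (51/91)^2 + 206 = -6798667760845561/24304735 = -279726060.00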